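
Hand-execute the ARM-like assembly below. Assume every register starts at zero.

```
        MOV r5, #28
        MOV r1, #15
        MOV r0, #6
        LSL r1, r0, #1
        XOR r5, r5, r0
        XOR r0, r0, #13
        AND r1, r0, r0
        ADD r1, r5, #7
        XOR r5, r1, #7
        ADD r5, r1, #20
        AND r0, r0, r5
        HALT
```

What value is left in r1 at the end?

r5=28
r1=15
r0=6
r1=6<<1=12
r5=28^6=26
r0=6^13=11
r1=11&11=11
r1=26+7=33
r5=33^7=38
r5=33+20=53
r0=11&53=1
halt.

33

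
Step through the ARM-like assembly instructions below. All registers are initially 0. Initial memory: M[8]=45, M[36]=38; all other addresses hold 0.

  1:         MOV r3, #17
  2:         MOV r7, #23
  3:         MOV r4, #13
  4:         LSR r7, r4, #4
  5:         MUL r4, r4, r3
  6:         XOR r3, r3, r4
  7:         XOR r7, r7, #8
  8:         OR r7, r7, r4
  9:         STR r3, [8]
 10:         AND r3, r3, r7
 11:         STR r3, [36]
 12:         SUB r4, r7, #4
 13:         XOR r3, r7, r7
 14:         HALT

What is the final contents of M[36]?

204

r3=17
r7=23
r4=13
r7=13>>4=0
r4=13*17=221
r3=17^221=204
r7=0^8=8
r7=8|221=221
STR r3, [8] → M[8]=204
r3=204&221=204
STR r3, [36] → M[36]=204
r4=221-4=217
r3=221^221=0
halt.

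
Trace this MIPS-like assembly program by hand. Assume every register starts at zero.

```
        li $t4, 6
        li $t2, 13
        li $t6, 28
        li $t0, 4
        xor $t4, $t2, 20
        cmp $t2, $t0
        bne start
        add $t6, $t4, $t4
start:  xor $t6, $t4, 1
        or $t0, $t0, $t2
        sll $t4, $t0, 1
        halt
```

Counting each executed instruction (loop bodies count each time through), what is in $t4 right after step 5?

25

after li $t4, 6: $t4=6
after li $t2, 13: $t2=13
after li $t6, 28: $t6=28
after li $t0, 4: $t0=4
after xor $t4, $t2, 20: $t4=13^20=25
After step 5: $t4 = 25.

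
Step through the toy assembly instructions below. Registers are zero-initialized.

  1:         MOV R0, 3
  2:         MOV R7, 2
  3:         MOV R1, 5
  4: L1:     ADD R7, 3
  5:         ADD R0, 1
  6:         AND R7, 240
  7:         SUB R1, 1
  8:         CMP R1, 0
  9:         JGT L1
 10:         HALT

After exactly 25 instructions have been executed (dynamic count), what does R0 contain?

after MOV R0, 3: R0=3
after MOV R7, 2: R7=2
after MOV R1, 5: R1=5
after ADD R7, 3: R7=2+3=5
after ADD R0, 1: R0=3+1=4
after AND R7, 240: R7=5&240=0
after SUB R1, 1: R1=5-1=4
CMP R1, 0  (cmp 4,0)
JGT L1: taken
after ADD R7, 3: R7=0+3=3
after ADD R0, 1: R0=4+1=5
after AND R7, 240: R7=3&240=0
after SUB R1, 1: R1=4-1=3
CMP R1, 0  (cmp 3,0)
JGT L1: taken
after ADD R7, 3: R7=0+3=3
after ADD R0, 1: R0=5+1=6
after AND R7, 240: R7=3&240=0
after SUB R1, 1: R1=3-1=2
CMP R1, 0  (cmp 2,0)
JGT L1: taken
after ADD R7, 3: R7=0+3=3
after ADD R0, 1: R0=6+1=7
after AND R7, 240: R7=3&240=0
after SUB R1, 1: R1=2-1=1
After step 25: R0 = 7.

7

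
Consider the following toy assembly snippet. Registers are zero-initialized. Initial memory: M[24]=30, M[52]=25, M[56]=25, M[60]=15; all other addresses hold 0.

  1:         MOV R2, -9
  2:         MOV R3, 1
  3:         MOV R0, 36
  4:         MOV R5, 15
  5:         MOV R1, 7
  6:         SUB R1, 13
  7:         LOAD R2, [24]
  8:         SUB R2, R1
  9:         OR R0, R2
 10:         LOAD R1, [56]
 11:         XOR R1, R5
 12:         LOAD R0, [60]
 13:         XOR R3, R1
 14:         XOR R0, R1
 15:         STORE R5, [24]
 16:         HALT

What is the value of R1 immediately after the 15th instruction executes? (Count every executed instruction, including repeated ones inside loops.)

after MOV R2, -9: R2=-9
after MOV R3, 1: R3=1
after MOV R0, 36: R0=36
after MOV R5, 15: R5=15
after MOV R1, 7: R1=7
after SUB R1, 13: R1=7-13=-6
after LOAD R2, [24]: R2=M[24]=30
after SUB R2, R1: R2=30-(-6)=36
after OR R0, R2: R0=36|36=36
after LOAD R1, [56]: R1=M[56]=25
after XOR R1, R5: R1=25^15=22
after LOAD R0, [60]: R0=M[60]=15
after XOR R3, R1: R3=1^22=23
after XOR R0, R1: R0=15^22=25
STORE R5, [24] → M[24]=15
After step 15: R1 = 22.

22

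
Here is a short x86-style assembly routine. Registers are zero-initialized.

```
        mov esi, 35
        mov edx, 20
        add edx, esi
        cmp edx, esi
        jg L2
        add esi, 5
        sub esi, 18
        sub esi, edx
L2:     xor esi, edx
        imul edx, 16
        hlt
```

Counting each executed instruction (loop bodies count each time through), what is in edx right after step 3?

55

mov esi, 35 → esi=35
mov edx, 20 → edx=20
add edx, esi → edx=20+35=55
After step 3: edx = 55.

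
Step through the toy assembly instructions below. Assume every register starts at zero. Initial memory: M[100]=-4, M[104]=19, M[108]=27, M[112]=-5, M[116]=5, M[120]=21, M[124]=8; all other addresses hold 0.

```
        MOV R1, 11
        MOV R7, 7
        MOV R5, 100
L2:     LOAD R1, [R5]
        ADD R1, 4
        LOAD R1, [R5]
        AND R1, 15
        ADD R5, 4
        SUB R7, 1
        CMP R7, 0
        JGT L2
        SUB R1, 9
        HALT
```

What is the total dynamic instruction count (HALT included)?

61

MOV R1, 11 → R1=11
MOV R7, 7 → R7=7
MOV R5, 100 → R5=100
LOAD R1, [R5] → R1=M[100]=-4
ADD R1, 4 → R1=(-4)+4=0
LOAD R1, [R5] → R1=M[100]=-4
AND R1, 15 → R1=(-4)&15=12
ADD R5, 4 → R5=100+4=104
SUB R7, 1 → R7=7-1=6
CMP R7, 0  (cmp 6,0)
JGT L2: taken
LOAD R1, [R5] → R1=M[104]=19
ADD R1, 4 → R1=19+4=23
LOAD R1, [R5] → R1=M[104]=19
AND R1, 15 → R1=19&15=3
ADD R5, 4 → R5=104+4=108
SUB R7, 1 → R7=6-1=5
CMP R7, 0  (cmp 5,0)
JGT L2: taken
LOAD R1, [R5] → R1=M[108]=27
ADD R1, 4 → R1=27+4=31
LOAD R1, [R5] → R1=M[108]=27
AND R1, 15 → R1=27&15=11
ADD R5, 4 → R5=108+4=112
SUB R7, 1 → R7=5-1=4
CMP R7, 0  (cmp 4,0)
JGT L2: taken
LOAD R1, [R5] → R1=M[112]=-5
ADD R1, 4 → R1=(-5)+4=-1
LOAD R1, [R5] → R1=M[112]=-5
AND R1, 15 → R1=(-5)&15=11
ADD R5, 4 → R5=112+4=116
SUB R7, 1 → R7=4-1=3
CMP R7, 0  (cmp 3,0)
JGT L2: taken
LOAD R1, [R5] → R1=M[116]=5
ADD R1, 4 → R1=5+4=9
LOAD R1, [R5] → R1=M[116]=5
AND R1, 15 → R1=5&15=5
ADD R5, 4 → R5=116+4=120
SUB R7, 1 → R7=3-1=2
CMP R7, 0  (cmp 2,0)
JGT L2: taken
LOAD R1, [R5] → R1=M[120]=21
ADD R1, 4 → R1=21+4=25
LOAD R1, [R5] → R1=M[120]=21
AND R1, 15 → R1=21&15=5
ADD R5, 4 → R5=120+4=124
SUB R7, 1 → R7=2-1=1
CMP R7, 0  (cmp 1,0)
JGT L2: taken
LOAD R1, [R5] → R1=M[124]=8
ADD R1, 4 → R1=8+4=12
LOAD R1, [R5] → R1=M[124]=8
AND R1, 15 → R1=8&15=8
ADD R5, 4 → R5=124+4=128
SUB R7, 1 → R7=1-1=0
CMP R7, 0  (cmp 0,0)
JGT L2: not taken
SUB R1, 9 → R1=8-9=-1
halt.
Total executed instructions: 61.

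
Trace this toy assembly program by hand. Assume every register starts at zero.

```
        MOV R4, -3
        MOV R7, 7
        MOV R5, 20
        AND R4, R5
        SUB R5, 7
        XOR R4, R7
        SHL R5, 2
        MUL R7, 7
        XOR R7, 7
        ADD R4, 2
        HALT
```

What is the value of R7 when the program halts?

54

MOV R4, -3 → R4=-3
MOV R7, 7 → R7=7
MOV R5, 20 → R5=20
AND R4, R5 → R4=(-3)&20=20
SUB R5, 7 → R5=20-7=13
XOR R4, R7 → R4=20^7=19
SHL R5, 2 → R5=13<<2=52
MUL R7, 7 → R7=7*7=49
XOR R7, 7 → R7=49^7=54
ADD R4, 2 → R4=19+2=21
halt.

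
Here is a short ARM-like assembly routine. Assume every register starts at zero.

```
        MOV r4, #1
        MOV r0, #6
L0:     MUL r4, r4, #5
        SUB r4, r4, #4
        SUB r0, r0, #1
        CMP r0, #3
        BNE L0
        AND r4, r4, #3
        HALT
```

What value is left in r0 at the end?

3

after MOV r4, #1: r4=1
after MOV r0, #6: r0=6
after MUL r4, r4, #5: r4=1*5=5
after SUB r4, r4, #4: r4=5-4=1
after SUB r0, r0, #1: r0=6-1=5
CMP r0, #3  (cmp 5,3)
BNE L0: taken
after MUL r4, r4, #5: r4=1*5=5
after SUB r4, r4, #4: r4=5-4=1
after SUB r0, r0, #1: r0=5-1=4
CMP r0, #3  (cmp 4,3)
BNE L0: taken
after MUL r4, r4, #5: r4=1*5=5
after SUB r4, r4, #4: r4=5-4=1
after SUB r0, r0, #1: r0=4-1=3
CMP r0, #3  (cmp 3,3)
BNE L0: not taken
after AND r4, r4, #3: r4=1&3=1
halt.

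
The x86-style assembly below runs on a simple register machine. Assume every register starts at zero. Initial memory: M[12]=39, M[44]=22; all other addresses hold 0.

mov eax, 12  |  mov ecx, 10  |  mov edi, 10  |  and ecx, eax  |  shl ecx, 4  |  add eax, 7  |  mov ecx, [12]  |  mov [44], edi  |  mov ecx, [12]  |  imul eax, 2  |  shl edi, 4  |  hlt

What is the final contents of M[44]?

mov eax, 12 → eax=12
mov ecx, 10 → ecx=10
mov edi, 10 → edi=10
and ecx, eax → ecx=10&12=8
shl ecx, 4 → ecx=8<<4=128
add eax, 7 → eax=12+7=19
mov ecx, [12] → ecx=M[12]=39
mov [44], edi → M[44]=10
mov ecx, [12] → ecx=M[12]=39
imul eax, 2 → eax=19*2=38
shl edi, 4 → edi=10<<4=160
halt.

10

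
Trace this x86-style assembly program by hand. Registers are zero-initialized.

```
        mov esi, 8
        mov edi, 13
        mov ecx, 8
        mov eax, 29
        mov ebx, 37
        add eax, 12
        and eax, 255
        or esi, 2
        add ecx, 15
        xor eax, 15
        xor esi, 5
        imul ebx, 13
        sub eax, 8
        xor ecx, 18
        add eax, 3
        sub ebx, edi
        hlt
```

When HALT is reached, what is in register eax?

esi=8
edi=13
ecx=8
eax=29
ebx=37
eax=29+12=41
eax=41&255=41
esi=8|2=10
ecx=8+15=23
eax=41^15=38
esi=10^5=15
ebx=37*13=481
eax=38-8=30
ecx=23^18=5
eax=30+3=33
ebx=481-13=468
halt.

33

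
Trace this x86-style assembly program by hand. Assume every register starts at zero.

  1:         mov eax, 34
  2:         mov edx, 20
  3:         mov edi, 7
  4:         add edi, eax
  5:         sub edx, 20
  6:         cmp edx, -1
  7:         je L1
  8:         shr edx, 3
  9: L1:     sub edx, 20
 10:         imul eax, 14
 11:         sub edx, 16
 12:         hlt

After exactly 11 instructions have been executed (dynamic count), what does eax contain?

476

after mov eax, 34: eax=34
after mov edx, 20: edx=20
after mov edi, 7: edi=7
after add edi, eax: edi=7+34=41
after sub edx, 20: edx=20-20=0
cmp edx, -1  (cmp 0,-1)
je L1: not taken
after shr edx, 3: edx=0>>3=0
after sub edx, 20: edx=0-20=-20
after imul eax, 14: eax=34*14=476
after sub edx, 16: edx=(-20)-16=-36
After step 11: eax = 476.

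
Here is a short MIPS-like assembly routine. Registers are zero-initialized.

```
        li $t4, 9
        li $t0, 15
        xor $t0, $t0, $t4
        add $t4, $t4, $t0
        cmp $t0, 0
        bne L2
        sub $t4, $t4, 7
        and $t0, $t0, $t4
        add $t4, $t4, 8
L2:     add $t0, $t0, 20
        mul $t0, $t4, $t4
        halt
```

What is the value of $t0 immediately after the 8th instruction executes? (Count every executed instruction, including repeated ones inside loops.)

after li $t4, 9: $t4=9
after li $t0, 15: $t0=15
after xor $t0, $t0, $t4: $t0=15^9=6
after add $t4, $t4, $t0: $t4=9+6=15
cmp $t0, 0  (cmp 6,0)
bne L2: taken
after add $t0, $t0, 20: $t0=6+20=26
after mul $t0, $t4, $t4: $t0=15*15=225
After step 8: $t0 = 225.

225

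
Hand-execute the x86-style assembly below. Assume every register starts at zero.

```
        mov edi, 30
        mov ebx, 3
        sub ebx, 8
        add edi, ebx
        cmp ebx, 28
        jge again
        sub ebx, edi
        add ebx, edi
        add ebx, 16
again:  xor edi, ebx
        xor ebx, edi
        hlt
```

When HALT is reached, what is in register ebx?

mov edi, 30 → edi=30
mov ebx, 3 → ebx=3
sub ebx, 8 → ebx=3-8=-5
add edi, ebx → edi=30+(-5)=25
cmp ebx, 28  (cmp -5,28)
jge again: not taken
sub ebx, edi → ebx=(-5)-25=-30
add ebx, edi → ebx=(-30)+25=-5
add ebx, 16 → ebx=(-5)+16=11
xor edi, ebx → edi=25^11=18
xor ebx, edi → ebx=11^18=25
halt.

25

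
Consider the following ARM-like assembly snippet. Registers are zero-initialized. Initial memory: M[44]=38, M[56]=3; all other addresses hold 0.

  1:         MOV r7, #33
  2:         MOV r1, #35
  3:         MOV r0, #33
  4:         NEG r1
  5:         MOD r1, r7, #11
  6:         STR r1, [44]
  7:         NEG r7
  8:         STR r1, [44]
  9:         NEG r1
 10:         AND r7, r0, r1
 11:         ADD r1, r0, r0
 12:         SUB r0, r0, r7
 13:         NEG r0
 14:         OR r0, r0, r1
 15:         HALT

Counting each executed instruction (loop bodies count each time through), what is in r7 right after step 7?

after MOV r7, #33: r7=33
after MOV r1, #35: r1=35
after MOV r0, #33: r0=33
after NEG r1: r1=-(35)=-35
after MOD r1, r7, #11: r1=33%11=0
STR r1, [44] → M[44]=0
after NEG r7: r7=-(33)=-33
After step 7: r7 = -33.

-33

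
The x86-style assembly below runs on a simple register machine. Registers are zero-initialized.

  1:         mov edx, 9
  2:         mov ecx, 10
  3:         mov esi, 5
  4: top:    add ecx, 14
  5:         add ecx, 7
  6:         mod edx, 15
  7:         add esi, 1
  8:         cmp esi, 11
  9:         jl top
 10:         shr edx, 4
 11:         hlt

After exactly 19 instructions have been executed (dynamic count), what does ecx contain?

after mov edx, 9: edx=9
after mov ecx, 10: ecx=10
after mov esi, 5: esi=5
after add ecx, 14: ecx=10+14=24
after add ecx, 7: ecx=24+7=31
after mod edx, 15: edx=9%15=9
after add esi, 1: esi=5+1=6
cmp esi, 11  (cmp 6,11)
jl top: taken
after add ecx, 14: ecx=31+14=45
after add ecx, 7: ecx=45+7=52
after mod edx, 15: edx=9%15=9
after add esi, 1: esi=6+1=7
cmp esi, 11  (cmp 7,11)
jl top: taken
after add ecx, 14: ecx=52+14=66
after add ecx, 7: ecx=66+7=73
after mod edx, 15: edx=9%15=9
after add esi, 1: esi=7+1=8
After step 19: ecx = 73.

73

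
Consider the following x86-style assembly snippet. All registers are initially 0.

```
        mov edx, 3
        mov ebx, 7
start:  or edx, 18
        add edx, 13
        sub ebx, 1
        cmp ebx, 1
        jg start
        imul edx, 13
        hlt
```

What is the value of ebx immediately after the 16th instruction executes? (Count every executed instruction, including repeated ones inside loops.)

4

mov edx, 3 → edx=3
mov ebx, 7 → ebx=7
or edx, 18 → edx=3|18=19
add edx, 13 → edx=19+13=32
sub ebx, 1 → ebx=7-1=6
cmp ebx, 1  (cmp 6,1)
jg start: taken
or edx, 18 → edx=32|18=50
add edx, 13 → edx=50+13=63
sub ebx, 1 → ebx=6-1=5
cmp ebx, 1  (cmp 5,1)
jg start: taken
or edx, 18 → edx=63|18=63
add edx, 13 → edx=63+13=76
sub ebx, 1 → ebx=5-1=4
cmp ebx, 1  (cmp 4,1)
After step 16: ebx = 4.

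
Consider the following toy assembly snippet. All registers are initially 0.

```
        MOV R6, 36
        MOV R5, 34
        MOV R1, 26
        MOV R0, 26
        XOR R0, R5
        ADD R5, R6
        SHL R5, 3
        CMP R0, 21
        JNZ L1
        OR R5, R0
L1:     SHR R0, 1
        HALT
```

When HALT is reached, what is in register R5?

after MOV R6, 36: R6=36
after MOV R5, 34: R5=34
after MOV R1, 26: R1=26
after MOV R0, 26: R0=26
after XOR R0, R5: R0=26^34=56
after ADD R5, R6: R5=34+36=70
after SHL R5, 3: R5=70<<3=560
CMP R0, 21  (cmp 56,21)
JNZ L1: taken
after SHR R0, 1: R0=56>>1=28
halt.

560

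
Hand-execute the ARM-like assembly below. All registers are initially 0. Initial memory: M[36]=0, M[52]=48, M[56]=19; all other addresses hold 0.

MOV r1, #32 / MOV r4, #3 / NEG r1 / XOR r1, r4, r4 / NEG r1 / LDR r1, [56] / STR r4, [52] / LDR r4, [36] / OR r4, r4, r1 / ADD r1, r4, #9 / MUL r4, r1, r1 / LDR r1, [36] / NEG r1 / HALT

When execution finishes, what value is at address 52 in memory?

3

after MOV r1, #32: r1=32
after MOV r4, #3: r4=3
after NEG r1: r1=-(32)=-32
after XOR r1, r4, r4: r1=3^3=0
after NEG r1: r1=-(0)=0
after LDR r1, [56]: r1=M[56]=19
STR r4, [52] → M[52]=3
after LDR r4, [36]: r4=M[36]=0
after OR r4, r4, r1: r4=0|19=19
after ADD r1, r4, #9: r1=19+9=28
after MUL r4, r1, r1: r4=28*28=784
after LDR r1, [36]: r1=M[36]=0
after NEG r1: r1=-(0)=0
halt.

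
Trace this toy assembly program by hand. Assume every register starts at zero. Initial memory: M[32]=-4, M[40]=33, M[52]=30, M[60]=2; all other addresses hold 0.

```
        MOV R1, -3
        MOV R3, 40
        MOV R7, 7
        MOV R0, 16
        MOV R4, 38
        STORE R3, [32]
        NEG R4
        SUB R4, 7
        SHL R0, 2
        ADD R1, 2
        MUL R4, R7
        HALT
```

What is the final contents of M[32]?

MOV R1, -3 → R1=-3
MOV R3, 40 → R3=40
MOV R7, 7 → R7=7
MOV R0, 16 → R0=16
MOV R4, 38 → R4=38
STORE R3, [32] → M[32]=40
NEG R4 → R4=-(38)=-38
SUB R4, 7 → R4=(-38)-7=-45
SHL R0, 2 → R0=16<<2=64
ADD R1, 2 → R1=(-3)+2=-1
MUL R4, R7 → R4=(-45)*7=-315
halt.

40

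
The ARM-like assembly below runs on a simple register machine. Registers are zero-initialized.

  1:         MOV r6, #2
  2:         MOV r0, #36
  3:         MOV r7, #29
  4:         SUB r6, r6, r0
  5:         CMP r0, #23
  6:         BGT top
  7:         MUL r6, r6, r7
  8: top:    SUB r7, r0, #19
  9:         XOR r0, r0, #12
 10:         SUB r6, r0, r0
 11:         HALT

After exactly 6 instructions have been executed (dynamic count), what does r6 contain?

r6=2
r0=36
r7=29
r6=2-36=-34
CMP r0, #23  (cmp 36,23)
BGT top: taken
After step 6: r6 = -34.

-34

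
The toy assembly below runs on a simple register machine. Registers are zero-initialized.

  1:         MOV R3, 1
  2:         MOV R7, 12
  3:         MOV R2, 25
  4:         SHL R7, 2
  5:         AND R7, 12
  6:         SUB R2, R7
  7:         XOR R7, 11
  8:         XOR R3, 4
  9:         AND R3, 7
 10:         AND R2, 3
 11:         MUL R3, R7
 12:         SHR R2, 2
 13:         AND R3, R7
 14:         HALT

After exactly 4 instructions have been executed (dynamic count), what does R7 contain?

48

after MOV R3, 1: R3=1
after MOV R7, 12: R7=12
after MOV R2, 25: R2=25
after SHL R7, 2: R7=12<<2=48
After step 4: R7 = 48.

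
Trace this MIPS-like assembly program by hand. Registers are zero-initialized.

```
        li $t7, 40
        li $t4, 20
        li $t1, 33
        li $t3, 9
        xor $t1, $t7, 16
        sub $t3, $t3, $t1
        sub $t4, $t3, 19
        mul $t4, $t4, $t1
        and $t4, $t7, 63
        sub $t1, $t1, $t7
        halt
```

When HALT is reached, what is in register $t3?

after li $t7, 40: $t7=40
after li $t4, 20: $t4=20
after li $t1, 33: $t1=33
after li $t3, 9: $t3=9
after xor $t1, $t7, 16: $t1=40^16=56
after sub $t3, $t3, $t1: $t3=9-56=-47
after sub $t4, $t3, 19: $t4=(-47)-19=-66
after mul $t4, $t4, $t1: $t4=(-66)*56=-3696
after and $t4, $t7, 63: $t4=40&63=40
after sub $t1, $t1, $t7: $t1=56-40=16
halt.

-47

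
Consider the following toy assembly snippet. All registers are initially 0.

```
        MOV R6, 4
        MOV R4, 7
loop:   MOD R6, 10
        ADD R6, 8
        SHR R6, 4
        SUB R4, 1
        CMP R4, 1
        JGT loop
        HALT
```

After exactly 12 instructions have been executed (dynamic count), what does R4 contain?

5

R6=4
R4=7
R6=4%10=4
R6=4+8=12
R6=12>>4=0
R4=7-1=6
CMP R4, 1  (cmp 6,1)
JGT loop: taken
R6=0%10=0
R6=0+8=8
R6=8>>4=0
R4=6-1=5
After step 12: R4 = 5.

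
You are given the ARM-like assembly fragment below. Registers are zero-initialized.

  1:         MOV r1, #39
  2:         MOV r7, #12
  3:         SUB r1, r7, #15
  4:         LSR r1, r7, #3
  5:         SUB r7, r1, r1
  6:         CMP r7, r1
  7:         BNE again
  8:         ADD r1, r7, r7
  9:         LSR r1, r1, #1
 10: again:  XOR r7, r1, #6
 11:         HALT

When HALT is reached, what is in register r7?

MOV r1, #39 → r1=39
MOV r7, #12 → r7=12
SUB r1, r7, #15 → r1=12-15=-3
LSR r1, r7, #3 → r1=12>>3=1
SUB r7, r1, r1 → r7=1-1=0
CMP r7, r1  (cmp 0,1)
BNE again: taken
XOR r7, r1, #6 → r7=1^6=7
halt.

7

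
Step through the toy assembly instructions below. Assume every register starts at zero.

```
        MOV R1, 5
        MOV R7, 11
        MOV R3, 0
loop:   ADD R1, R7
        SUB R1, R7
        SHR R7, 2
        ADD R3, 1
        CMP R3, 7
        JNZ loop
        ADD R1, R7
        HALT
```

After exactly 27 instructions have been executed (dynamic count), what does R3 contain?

after MOV R1, 5: R1=5
after MOV R7, 11: R7=11
after MOV R3, 0: R3=0
after ADD R1, R7: R1=5+11=16
after SUB R1, R7: R1=16-11=5
after SHR R7, 2: R7=11>>2=2
after ADD R3, 1: R3=0+1=1
CMP R3, 7  (cmp 1,7)
JNZ loop: taken
after ADD R1, R7: R1=5+2=7
after SUB R1, R7: R1=7-2=5
after SHR R7, 2: R7=2>>2=0
after ADD R3, 1: R3=1+1=2
CMP R3, 7  (cmp 2,7)
JNZ loop: taken
after ADD R1, R7: R1=5+0=5
after SUB R1, R7: R1=5-0=5
after SHR R7, 2: R7=0>>2=0
after ADD R3, 1: R3=2+1=3
CMP R3, 7  (cmp 3,7)
JNZ loop: taken
after ADD R1, R7: R1=5+0=5
after SUB R1, R7: R1=5-0=5
after SHR R7, 2: R7=0>>2=0
after ADD R3, 1: R3=3+1=4
CMP R3, 7  (cmp 4,7)
JNZ loop: taken
After step 27: R3 = 4.

4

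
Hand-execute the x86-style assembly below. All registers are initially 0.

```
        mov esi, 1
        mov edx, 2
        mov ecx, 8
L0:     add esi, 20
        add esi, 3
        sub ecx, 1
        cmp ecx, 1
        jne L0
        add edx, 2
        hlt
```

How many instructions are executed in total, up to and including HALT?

esi=1
edx=2
ecx=8
esi=1+20=21
esi=21+3=24
ecx=8-1=7
cmp ecx, 1  (cmp 7,1)
jne L0: taken
esi=24+20=44
esi=44+3=47
ecx=7-1=6
cmp ecx, 1  (cmp 6,1)
jne L0: taken
esi=47+20=67
esi=67+3=70
ecx=6-1=5
cmp ecx, 1  (cmp 5,1)
jne L0: taken
esi=70+20=90
esi=90+3=93
ecx=5-1=4
cmp ecx, 1  (cmp 4,1)
jne L0: taken
esi=93+20=113
esi=113+3=116
ecx=4-1=3
cmp ecx, 1  (cmp 3,1)
jne L0: taken
esi=116+20=136
esi=136+3=139
ecx=3-1=2
cmp ecx, 1  (cmp 2,1)
jne L0: taken
esi=139+20=159
esi=159+3=162
ecx=2-1=1
cmp ecx, 1  (cmp 1,1)
jne L0: not taken
edx=2+2=4
halt.
Total executed instructions: 40.

40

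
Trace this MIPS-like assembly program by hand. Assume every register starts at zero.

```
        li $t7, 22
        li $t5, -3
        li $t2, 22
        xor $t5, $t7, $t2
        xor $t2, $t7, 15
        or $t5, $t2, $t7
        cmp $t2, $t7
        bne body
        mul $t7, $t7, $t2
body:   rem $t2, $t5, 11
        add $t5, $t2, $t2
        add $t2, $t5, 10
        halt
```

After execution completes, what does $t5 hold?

18

li $t7, 22 → $t7=22
li $t5, -3 → $t5=-3
li $t2, 22 → $t2=22
xor $t5, $t7, $t2 → $t5=22^22=0
xor $t2, $t7, 15 → $t2=22^15=25
or $t5, $t2, $t7 → $t5=25|22=31
cmp $t2, $t7  (cmp 25,22)
bne body: taken
rem $t2, $t5, 11 → $t2=31%11=9
add $t5, $t2, $t2 → $t5=9+9=18
add $t2, $t5, 10 → $t2=18+10=28
halt.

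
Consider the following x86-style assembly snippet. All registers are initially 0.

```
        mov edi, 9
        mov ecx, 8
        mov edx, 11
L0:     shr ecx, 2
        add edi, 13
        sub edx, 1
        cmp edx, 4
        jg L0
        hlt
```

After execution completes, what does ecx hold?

edi=9
ecx=8
edx=11
ecx=8>>2=2
edi=9+13=22
edx=11-1=10
cmp edx, 4  (cmp 10,4)
jg L0: taken
ecx=2>>2=0
edi=22+13=35
edx=10-1=9
cmp edx, 4  (cmp 9,4)
jg L0: taken
ecx=0>>2=0
edi=35+13=48
edx=9-1=8
cmp edx, 4  (cmp 8,4)
jg L0: taken
ecx=0>>2=0
edi=48+13=61
edx=8-1=7
cmp edx, 4  (cmp 7,4)
jg L0: taken
ecx=0>>2=0
edi=61+13=74
edx=7-1=6
cmp edx, 4  (cmp 6,4)
jg L0: taken
ecx=0>>2=0
edi=74+13=87
edx=6-1=5
cmp edx, 4  (cmp 5,4)
jg L0: taken
ecx=0>>2=0
edi=87+13=100
edx=5-1=4
cmp edx, 4  (cmp 4,4)
jg L0: not taken
halt.

0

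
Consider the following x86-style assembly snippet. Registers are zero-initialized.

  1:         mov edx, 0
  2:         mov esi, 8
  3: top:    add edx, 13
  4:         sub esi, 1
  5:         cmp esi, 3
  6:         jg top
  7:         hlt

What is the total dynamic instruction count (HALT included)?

23

mov edx, 0 → edx=0
mov esi, 8 → esi=8
add edx, 13 → edx=0+13=13
sub esi, 1 → esi=8-1=7
cmp esi, 3  (cmp 7,3)
jg top: taken
add edx, 13 → edx=13+13=26
sub esi, 1 → esi=7-1=6
cmp esi, 3  (cmp 6,3)
jg top: taken
add edx, 13 → edx=26+13=39
sub esi, 1 → esi=6-1=5
cmp esi, 3  (cmp 5,3)
jg top: taken
add edx, 13 → edx=39+13=52
sub esi, 1 → esi=5-1=4
cmp esi, 3  (cmp 4,3)
jg top: taken
add edx, 13 → edx=52+13=65
sub esi, 1 → esi=4-1=3
cmp esi, 3  (cmp 3,3)
jg top: not taken
halt.
Total executed instructions: 23.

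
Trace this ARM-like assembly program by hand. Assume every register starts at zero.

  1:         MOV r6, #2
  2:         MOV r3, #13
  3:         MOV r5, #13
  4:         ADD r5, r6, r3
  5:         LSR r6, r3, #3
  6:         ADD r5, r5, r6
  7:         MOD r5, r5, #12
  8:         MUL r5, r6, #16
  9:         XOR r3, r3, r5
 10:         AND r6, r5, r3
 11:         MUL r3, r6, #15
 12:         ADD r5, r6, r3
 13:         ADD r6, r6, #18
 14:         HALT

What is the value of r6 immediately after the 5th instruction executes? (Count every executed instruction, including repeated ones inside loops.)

r6=2
r3=13
r5=13
r5=2+13=15
r6=13>>3=1
After step 5: r6 = 1.

1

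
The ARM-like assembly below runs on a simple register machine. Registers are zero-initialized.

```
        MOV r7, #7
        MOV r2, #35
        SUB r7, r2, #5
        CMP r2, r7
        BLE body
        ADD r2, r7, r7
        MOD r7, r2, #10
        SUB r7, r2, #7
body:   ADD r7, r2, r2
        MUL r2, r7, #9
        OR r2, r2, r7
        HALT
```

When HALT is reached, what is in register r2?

after MOV r7, #7: r7=7
after MOV r2, #35: r2=35
after SUB r7, r2, #5: r7=35-5=30
CMP r2, r7  (cmp 35,30)
BLE body: not taken
after ADD r2, r7, r7: r2=30+30=60
after MOD r7, r2, #10: r7=60%10=0
after SUB r7, r2, #7: r7=60-7=53
after ADD r7, r2, r2: r7=60+60=120
after MUL r2, r7, #9: r2=120*9=1080
after OR r2, r2, r7: r2=1080|120=1144
halt.

1144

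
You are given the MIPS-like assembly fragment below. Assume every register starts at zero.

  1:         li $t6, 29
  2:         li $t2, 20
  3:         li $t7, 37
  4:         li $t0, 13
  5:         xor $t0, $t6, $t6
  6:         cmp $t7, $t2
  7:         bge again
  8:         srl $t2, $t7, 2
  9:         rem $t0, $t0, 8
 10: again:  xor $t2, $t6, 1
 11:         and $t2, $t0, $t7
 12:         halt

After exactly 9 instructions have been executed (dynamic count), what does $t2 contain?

0

li $t6, 29 → $t6=29
li $t2, 20 → $t2=20
li $t7, 37 → $t7=37
li $t0, 13 → $t0=13
xor $t0, $t6, $t6 → $t0=29^29=0
cmp $t7, $t2  (cmp 37,20)
bge again: taken
xor $t2, $t6, 1 → $t2=29^1=28
and $t2, $t0, $t7 → $t2=0&37=0
After step 9: $t2 = 0.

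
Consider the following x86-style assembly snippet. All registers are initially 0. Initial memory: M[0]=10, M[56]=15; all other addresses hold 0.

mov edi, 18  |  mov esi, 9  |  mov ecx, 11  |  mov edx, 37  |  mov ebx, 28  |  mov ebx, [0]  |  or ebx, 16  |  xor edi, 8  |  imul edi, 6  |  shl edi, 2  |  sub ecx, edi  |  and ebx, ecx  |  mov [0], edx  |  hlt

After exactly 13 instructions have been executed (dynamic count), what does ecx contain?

edi=18
esi=9
ecx=11
edx=37
ebx=28
ebx=M[0]=10
ebx=10|16=26
edi=18^8=26
edi=26*6=156
edi=156<<2=624
ecx=11-624=-613
ebx=26&(-613)=26
mov [0], edx → M[0]=37
After step 13: ecx = -613.

-613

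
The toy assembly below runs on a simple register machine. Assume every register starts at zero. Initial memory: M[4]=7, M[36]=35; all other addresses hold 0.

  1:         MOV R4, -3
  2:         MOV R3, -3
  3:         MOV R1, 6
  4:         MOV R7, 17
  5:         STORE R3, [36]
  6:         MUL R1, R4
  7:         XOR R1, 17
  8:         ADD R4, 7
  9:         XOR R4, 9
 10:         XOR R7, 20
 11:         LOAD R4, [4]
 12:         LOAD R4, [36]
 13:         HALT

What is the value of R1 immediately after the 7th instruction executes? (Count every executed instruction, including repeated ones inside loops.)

-1

after MOV R4, -3: R4=-3
after MOV R3, -3: R3=-3
after MOV R1, 6: R1=6
after MOV R7, 17: R7=17
STORE R3, [36] → M[36]=-3
after MUL R1, R4: R1=6*(-3)=-18
after XOR R1, 17: R1=(-18)^17=-1
After step 7: R1 = -1.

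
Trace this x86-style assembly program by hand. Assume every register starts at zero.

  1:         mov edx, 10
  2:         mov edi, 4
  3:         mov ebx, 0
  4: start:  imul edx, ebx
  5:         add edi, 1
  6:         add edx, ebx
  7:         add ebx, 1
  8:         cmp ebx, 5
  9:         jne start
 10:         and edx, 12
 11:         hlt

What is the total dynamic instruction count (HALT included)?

after mov edx, 10: edx=10
after mov edi, 4: edi=4
after mov ebx, 0: ebx=0
after imul edx, ebx: edx=10*0=0
after add edi, 1: edi=4+1=5
after add edx, ebx: edx=0+0=0
after add ebx, 1: ebx=0+1=1
cmp ebx, 5  (cmp 1,5)
jne start: taken
after imul edx, ebx: edx=0*1=0
after add edi, 1: edi=5+1=6
after add edx, ebx: edx=0+1=1
after add ebx, 1: ebx=1+1=2
cmp ebx, 5  (cmp 2,5)
jne start: taken
after imul edx, ebx: edx=1*2=2
after add edi, 1: edi=6+1=7
after add edx, ebx: edx=2+2=4
after add ebx, 1: ebx=2+1=3
cmp ebx, 5  (cmp 3,5)
jne start: taken
after imul edx, ebx: edx=4*3=12
after add edi, 1: edi=7+1=8
after add edx, ebx: edx=12+3=15
after add ebx, 1: ebx=3+1=4
cmp ebx, 5  (cmp 4,5)
jne start: taken
after imul edx, ebx: edx=15*4=60
after add edi, 1: edi=8+1=9
after add edx, ebx: edx=60+4=64
after add ebx, 1: ebx=4+1=5
cmp ebx, 5  (cmp 5,5)
jne start: not taken
after and edx, 12: edx=64&12=0
halt.
Total executed instructions: 35.

35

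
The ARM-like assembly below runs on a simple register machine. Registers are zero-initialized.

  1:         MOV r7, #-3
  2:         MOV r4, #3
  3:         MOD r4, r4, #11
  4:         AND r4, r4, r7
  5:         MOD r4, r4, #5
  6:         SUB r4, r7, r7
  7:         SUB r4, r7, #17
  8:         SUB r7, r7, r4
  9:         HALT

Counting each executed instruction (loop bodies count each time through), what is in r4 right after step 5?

r7=-3
r4=3
r4=3%11=3
r4=3&(-3)=1
r4=1%5=1
After step 5: r4 = 1.

1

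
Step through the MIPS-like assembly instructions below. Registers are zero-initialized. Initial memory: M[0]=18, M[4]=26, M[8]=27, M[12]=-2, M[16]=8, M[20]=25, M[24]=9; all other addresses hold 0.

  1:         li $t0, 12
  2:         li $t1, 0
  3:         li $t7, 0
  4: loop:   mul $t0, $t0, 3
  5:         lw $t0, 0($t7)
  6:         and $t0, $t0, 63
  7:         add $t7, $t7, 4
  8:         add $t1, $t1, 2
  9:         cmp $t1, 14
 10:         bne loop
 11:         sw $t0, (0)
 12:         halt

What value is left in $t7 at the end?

28

$t0=12
$t1=0
$t7=0
$t0=12*3=36
$t0=M[0]=18
$t0=18&63=18
$t7=0+4=4
$t1=0+2=2
cmp $t1, 14  (cmp 2,14)
bne loop: taken
$t0=18*3=54
$t0=M[4]=26
$t0=26&63=26
$t7=4+4=8
$t1=2+2=4
cmp $t1, 14  (cmp 4,14)
bne loop: taken
$t0=26*3=78
$t0=M[8]=27
$t0=27&63=27
$t7=8+4=12
$t1=4+2=6
cmp $t1, 14  (cmp 6,14)
bne loop: taken
$t0=27*3=81
$t0=M[12]=-2
$t0=(-2)&63=62
$t7=12+4=16
$t1=6+2=8
cmp $t1, 14  (cmp 8,14)
bne loop: taken
$t0=62*3=186
$t0=M[16]=8
$t0=8&63=8
$t7=16+4=20
$t1=8+2=10
cmp $t1, 14  (cmp 10,14)
bne loop: taken
$t0=8*3=24
$t0=M[20]=25
$t0=25&63=25
$t7=20+4=24
$t1=10+2=12
cmp $t1, 14  (cmp 12,14)
bne loop: taken
$t0=25*3=75
$t0=M[24]=9
$t0=9&63=9
$t7=24+4=28
$t1=12+2=14
cmp $t1, 14  (cmp 14,14)
bne loop: not taken
sw $t0, (0) → M[0]=9
halt.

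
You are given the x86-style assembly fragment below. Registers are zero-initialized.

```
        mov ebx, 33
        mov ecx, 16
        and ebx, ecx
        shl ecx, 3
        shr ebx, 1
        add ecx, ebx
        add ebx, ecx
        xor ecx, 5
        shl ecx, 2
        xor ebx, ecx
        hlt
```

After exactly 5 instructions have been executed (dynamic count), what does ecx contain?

after mov ebx, 33: ebx=33
after mov ecx, 16: ecx=16
after and ebx, ecx: ebx=33&16=0
after shl ecx, 3: ecx=16<<3=128
after shr ebx, 1: ebx=0>>1=0
After step 5: ecx = 128.

128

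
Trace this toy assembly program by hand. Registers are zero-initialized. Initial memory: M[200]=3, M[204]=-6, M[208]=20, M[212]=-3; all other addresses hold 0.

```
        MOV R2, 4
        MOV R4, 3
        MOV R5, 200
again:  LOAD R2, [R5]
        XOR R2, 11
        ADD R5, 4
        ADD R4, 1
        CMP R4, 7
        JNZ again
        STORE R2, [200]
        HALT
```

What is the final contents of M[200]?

-10

MOV R2, 4 → R2=4
MOV R4, 3 → R4=3
MOV R5, 200 → R5=200
LOAD R2, [R5] → R2=M[200]=3
XOR R2, 11 → R2=3^11=8
ADD R5, 4 → R5=200+4=204
ADD R4, 1 → R4=3+1=4
CMP R4, 7  (cmp 4,7)
JNZ again: taken
LOAD R2, [R5] → R2=M[204]=-6
XOR R2, 11 → R2=(-6)^11=-15
ADD R5, 4 → R5=204+4=208
ADD R4, 1 → R4=4+1=5
CMP R4, 7  (cmp 5,7)
JNZ again: taken
LOAD R2, [R5] → R2=M[208]=20
XOR R2, 11 → R2=20^11=31
ADD R5, 4 → R5=208+4=212
ADD R4, 1 → R4=5+1=6
CMP R4, 7  (cmp 6,7)
JNZ again: taken
LOAD R2, [R5] → R2=M[212]=-3
XOR R2, 11 → R2=(-3)^11=-10
ADD R5, 4 → R5=212+4=216
ADD R4, 1 → R4=6+1=7
CMP R4, 7  (cmp 7,7)
JNZ again: not taken
STORE R2, [200] → M[200]=-10
halt.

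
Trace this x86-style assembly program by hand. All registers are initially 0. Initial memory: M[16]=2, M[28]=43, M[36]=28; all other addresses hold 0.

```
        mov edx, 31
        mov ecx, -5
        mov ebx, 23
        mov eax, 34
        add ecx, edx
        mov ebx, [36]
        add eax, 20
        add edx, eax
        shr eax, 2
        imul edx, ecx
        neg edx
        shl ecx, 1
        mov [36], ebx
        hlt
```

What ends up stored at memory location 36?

edx=31
ecx=-5
ebx=23
eax=34
ecx=(-5)+31=26
ebx=M[36]=28
eax=34+20=54
edx=31+54=85
eax=54>>2=13
edx=85*26=2210
edx=-(2210)=-2210
ecx=26<<1=52
mov [36], ebx → M[36]=28
halt.

28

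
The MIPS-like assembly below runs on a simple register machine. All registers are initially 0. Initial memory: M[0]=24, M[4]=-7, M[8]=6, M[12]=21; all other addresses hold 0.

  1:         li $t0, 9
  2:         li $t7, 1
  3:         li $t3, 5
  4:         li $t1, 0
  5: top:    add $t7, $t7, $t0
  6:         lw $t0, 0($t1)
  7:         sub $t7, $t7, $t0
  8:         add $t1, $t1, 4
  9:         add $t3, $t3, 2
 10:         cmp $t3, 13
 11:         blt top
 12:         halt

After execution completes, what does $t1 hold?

li $t0, 9 → $t0=9
li $t7, 1 → $t7=1
li $t3, 5 → $t3=5
li $t1, 0 → $t1=0
add $t7, $t7, $t0 → $t7=1+9=10
lw $t0, 0($t1) → $t0=M[0]=24
sub $t7, $t7, $t0 → $t7=10-24=-14
add $t1, $t1, 4 → $t1=0+4=4
add $t3, $t3, 2 → $t3=5+2=7
cmp $t3, 13  (cmp 7,13)
blt top: taken
add $t7, $t7, $t0 → $t7=(-14)+24=10
lw $t0, 0($t1) → $t0=M[4]=-7
sub $t7, $t7, $t0 → $t7=10-(-7)=17
add $t1, $t1, 4 → $t1=4+4=8
add $t3, $t3, 2 → $t3=7+2=9
cmp $t3, 13  (cmp 9,13)
blt top: taken
add $t7, $t7, $t0 → $t7=17+(-7)=10
lw $t0, 0($t1) → $t0=M[8]=6
sub $t7, $t7, $t0 → $t7=10-6=4
add $t1, $t1, 4 → $t1=8+4=12
add $t3, $t3, 2 → $t3=9+2=11
cmp $t3, 13  (cmp 11,13)
blt top: taken
add $t7, $t7, $t0 → $t7=4+6=10
lw $t0, 0($t1) → $t0=M[12]=21
sub $t7, $t7, $t0 → $t7=10-21=-11
add $t1, $t1, 4 → $t1=12+4=16
add $t3, $t3, 2 → $t3=11+2=13
cmp $t3, 13  (cmp 13,13)
blt top: not taken
halt.

16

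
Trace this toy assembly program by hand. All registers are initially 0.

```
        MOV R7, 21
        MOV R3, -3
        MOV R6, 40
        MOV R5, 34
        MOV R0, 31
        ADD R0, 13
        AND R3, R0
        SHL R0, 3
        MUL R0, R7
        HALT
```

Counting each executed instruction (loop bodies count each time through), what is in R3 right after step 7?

MOV R7, 21 → R7=21
MOV R3, -3 → R3=-3
MOV R6, 40 → R6=40
MOV R5, 34 → R5=34
MOV R0, 31 → R0=31
ADD R0, 13 → R0=31+13=44
AND R3, R0 → R3=(-3)&44=44
After step 7: R3 = 44.

44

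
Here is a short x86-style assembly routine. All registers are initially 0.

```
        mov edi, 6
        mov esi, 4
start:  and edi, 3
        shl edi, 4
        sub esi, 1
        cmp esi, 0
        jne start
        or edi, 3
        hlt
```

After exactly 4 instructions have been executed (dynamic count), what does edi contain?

32

mov edi, 6 → edi=6
mov esi, 4 → esi=4
and edi, 3 → edi=6&3=2
shl edi, 4 → edi=2<<4=32
After step 4: edi = 32.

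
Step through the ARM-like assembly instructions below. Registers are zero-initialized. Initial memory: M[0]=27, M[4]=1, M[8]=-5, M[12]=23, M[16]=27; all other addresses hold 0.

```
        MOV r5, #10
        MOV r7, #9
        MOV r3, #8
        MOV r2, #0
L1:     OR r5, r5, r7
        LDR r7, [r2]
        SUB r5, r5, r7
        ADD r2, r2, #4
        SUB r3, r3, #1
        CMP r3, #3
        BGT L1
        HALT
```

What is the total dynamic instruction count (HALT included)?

r5=10
r7=9
r3=8
r2=0
r5=10|9=11
r7=M[0]=27
r5=11-27=-16
r2=0+4=4
r3=8-1=7
CMP r3, #3  (cmp 7,3)
BGT L1: taken
r5=(-16)|27=-5
r7=M[4]=1
r5=(-5)-1=-6
r2=4+4=8
r3=7-1=6
CMP r3, #3  (cmp 6,3)
BGT L1: taken
r5=(-6)|1=-5
r7=M[8]=-5
r5=(-5)-(-5)=0
r2=8+4=12
r3=6-1=5
CMP r3, #3  (cmp 5,3)
BGT L1: taken
r5=0|(-5)=-5
r7=M[12]=23
r5=(-5)-23=-28
r2=12+4=16
r3=5-1=4
CMP r3, #3  (cmp 4,3)
BGT L1: taken
r5=(-28)|23=-9
r7=M[16]=27
r5=(-9)-27=-36
r2=16+4=20
r3=4-1=3
CMP r3, #3  (cmp 3,3)
BGT L1: not taken
halt.
Total executed instructions: 40.

40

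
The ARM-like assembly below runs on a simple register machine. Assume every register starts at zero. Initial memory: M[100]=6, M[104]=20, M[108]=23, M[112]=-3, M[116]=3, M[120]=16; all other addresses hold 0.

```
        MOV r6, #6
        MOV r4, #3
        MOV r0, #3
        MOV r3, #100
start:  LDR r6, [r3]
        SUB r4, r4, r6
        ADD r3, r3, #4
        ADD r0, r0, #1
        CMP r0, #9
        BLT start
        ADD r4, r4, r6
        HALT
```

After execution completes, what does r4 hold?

MOV r6, #6 → r6=6
MOV r4, #3 → r4=3
MOV r0, #3 → r0=3
MOV r3, #100 → r3=100
LDR r6, [r3] → r6=M[100]=6
SUB r4, r4, r6 → r4=3-6=-3
ADD r3, r3, #4 → r3=100+4=104
ADD r0, r0, #1 → r0=3+1=4
CMP r0, #9  (cmp 4,9)
BLT start: taken
LDR r6, [r3] → r6=M[104]=20
SUB r4, r4, r6 → r4=(-3)-20=-23
ADD r3, r3, #4 → r3=104+4=108
ADD r0, r0, #1 → r0=4+1=5
CMP r0, #9  (cmp 5,9)
BLT start: taken
LDR r6, [r3] → r6=M[108]=23
SUB r4, r4, r6 → r4=(-23)-23=-46
ADD r3, r3, #4 → r3=108+4=112
ADD r0, r0, #1 → r0=5+1=6
CMP r0, #9  (cmp 6,9)
BLT start: taken
LDR r6, [r3] → r6=M[112]=-3
SUB r4, r4, r6 → r4=(-46)-(-3)=-43
ADD r3, r3, #4 → r3=112+4=116
ADD r0, r0, #1 → r0=6+1=7
CMP r0, #9  (cmp 7,9)
BLT start: taken
LDR r6, [r3] → r6=M[116]=3
SUB r4, r4, r6 → r4=(-43)-3=-46
ADD r3, r3, #4 → r3=116+4=120
ADD r0, r0, #1 → r0=7+1=8
CMP r0, #9  (cmp 8,9)
BLT start: taken
LDR r6, [r3] → r6=M[120]=16
SUB r4, r4, r6 → r4=(-46)-16=-62
ADD r3, r3, #4 → r3=120+4=124
ADD r0, r0, #1 → r0=8+1=9
CMP r0, #9  (cmp 9,9)
BLT start: not taken
ADD r4, r4, r6 → r4=(-62)+16=-46
halt.

-46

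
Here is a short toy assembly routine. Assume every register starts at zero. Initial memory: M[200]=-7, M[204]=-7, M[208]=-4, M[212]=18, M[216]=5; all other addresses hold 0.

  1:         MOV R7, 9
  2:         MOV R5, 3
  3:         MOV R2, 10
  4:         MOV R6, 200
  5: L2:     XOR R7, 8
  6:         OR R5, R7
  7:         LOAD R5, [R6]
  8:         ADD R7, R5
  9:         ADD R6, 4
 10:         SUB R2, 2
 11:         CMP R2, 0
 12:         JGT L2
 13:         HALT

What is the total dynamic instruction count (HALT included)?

R7=9
R5=3
R2=10
R6=200
R7=9^8=1
R5=3|1=3
R5=M[200]=-7
R7=1+(-7)=-6
R6=200+4=204
R2=10-2=8
CMP R2, 0  (cmp 8,0)
JGT L2: taken
R7=(-6)^8=-14
R5=(-7)|(-14)=-5
R5=M[204]=-7
R7=(-14)+(-7)=-21
R6=204+4=208
R2=8-2=6
CMP R2, 0  (cmp 6,0)
JGT L2: taken
R7=(-21)^8=-29
R5=(-7)|(-29)=-5
R5=M[208]=-4
R7=(-29)+(-4)=-33
R6=208+4=212
R2=6-2=4
CMP R2, 0  (cmp 4,0)
JGT L2: taken
R7=(-33)^8=-41
R5=(-4)|(-41)=-1
R5=M[212]=18
R7=(-41)+18=-23
R6=212+4=216
R2=4-2=2
CMP R2, 0  (cmp 2,0)
JGT L2: taken
R7=(-23)^8=-31
R5=18|(-31)=-13
R5=M[216]=5
R7=(-31)+5=-26
R6=216+4=220
R2=2-2=0
CMP R2, 0  (cmp 0,0)
JGT L2: not taken
halt.
Total executed instructions: 45.

45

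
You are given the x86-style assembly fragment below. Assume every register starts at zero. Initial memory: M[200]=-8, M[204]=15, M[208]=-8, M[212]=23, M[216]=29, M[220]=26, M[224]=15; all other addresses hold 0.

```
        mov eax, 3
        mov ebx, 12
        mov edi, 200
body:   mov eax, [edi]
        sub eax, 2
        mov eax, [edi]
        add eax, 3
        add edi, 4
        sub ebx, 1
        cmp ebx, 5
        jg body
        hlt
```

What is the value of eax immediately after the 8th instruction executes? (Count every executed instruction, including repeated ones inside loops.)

mov eax, 3 → eax=3
mov ebx, 12 → ebx=12
mov edi, 200 → edi=200
mov eax, [edi] → eax=M[200]=-8
sub eax, 2 → eax=(-8)-2=-10
mov eax, [edi] → eax=M[200]=-8
add eax, 3 → eax=(-8)+3=-5
add edi, 4 → edi=200+4=204
After step 8: eax = -5.

-5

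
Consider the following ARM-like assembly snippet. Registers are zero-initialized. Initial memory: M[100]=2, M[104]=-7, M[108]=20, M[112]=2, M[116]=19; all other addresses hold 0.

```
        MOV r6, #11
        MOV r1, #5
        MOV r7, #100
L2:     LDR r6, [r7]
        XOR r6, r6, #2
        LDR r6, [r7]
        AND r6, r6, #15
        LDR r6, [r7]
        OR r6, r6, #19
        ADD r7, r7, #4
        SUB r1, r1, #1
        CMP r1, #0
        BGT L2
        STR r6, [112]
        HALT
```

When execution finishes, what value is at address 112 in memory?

19

after MOV r6, #11: r6=11
after MOV r1, #5: r1=5
after MOV r7, #100: r7=100
after LDR r6, [r7]: r6=M[100]=2
after XOR r6, r6, #2: r6=2^2=0
after LDR r6, [r7]: r6=M[100]=2
after AND r6, r6, #15: r6=2&15=2
after LDR r6, [r7]: r6=M[100]=2
after OR r6, r6, #19: r6=2|19=19
after ADD r7, r7, #4: r7=100+4=104
after SUB r1, r1, #1: r1=5-1=4
CMP r1, #0  (cmp 4,0)
BGT L2: taken
after LDR r6, [r7]: r6=M[104]=-7
after XOR r6, r6, #2: r6=(-7)^2=-5
after LDR r6, [r7]: r6=M[104]=-7
after AND r6, r6, #15: r6=(-7)&15=9
after LDR r6, [r7]: r6=M[104]=-7
after OR r6, r6, #19: r6=(-7)|19=-5
after ADD r7, r7, #4: r7=104+4=108
after SUB r1, r1, #1: r1=4-1=3
CMP r1, #0  (cmp 3,0)
BGT L2: taken
after LDR r6, [r7]: r6=M[108]=20
after XOR r6, r6, #2: r6=20^2=22
after LDR r6, [r7]: r6=M[108]=20
after AND r6, r6, #15: r6=20&15=4
after LDR r6, [r7]: r6=M[108]=20
after OR r6, r6, #19: r6=20|19=23
after ADD r7, r7, #4: r7=108+4=112
after SUB r1, r1, #1: r1=3-1=2
CMP r1, #0  (cmp 2,0)
BGT L2: taken
after LDR r6, [r7]: r6=M[112]=2
after XOR r6, r6, #2: r6=2^2=0
after LDR r6, [r7]: r6=M[112]=2
after AND r6, r6, #15: r6=2&15=2
after LDR r6, [r7]: r6=M[112]=2
after OR r6, r6, #19: r6=2|19=19
after ADD r7, r7, #4: r7=112+4=116
after SUB r1, r1, #1: r1=2-1=1
CMP r1, #0  (cmp 1,0)
BGT L2: taken
after LDR r6, [r7]: r6=M[116]=19
after XOR r6, r6, #2: r6=19^2=17
after LDR r6, [r7]: r6=M[116]=19
after AND r6, r6, #15: r6=19&15=3
after LDR r6, [r7]: r6=M[116]=19
after OR r6, r6, #19: r6=19|19=19
after ADD r7, r7, #4: r7=116+4=120
after SUB r1, r1, #1: r1=1-1=0
CMP r1, #0  (cmp 0,0)
BGT L2: not taken
STR r6, [112] → M[112]=19
halt.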